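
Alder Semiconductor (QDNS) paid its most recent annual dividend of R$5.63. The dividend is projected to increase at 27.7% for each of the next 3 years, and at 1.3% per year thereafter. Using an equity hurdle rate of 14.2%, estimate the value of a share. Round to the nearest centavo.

R$83.02

Two-stage DDM. Project D₁…D_3 at 0.277, terminal growth 0.013, discount at r = 0.142.
D_1 = 7.1895
D_2 = 9.1810
D_3 = 11.7241
Terminal value at t=3: TV = D_4/(r−g) = 11.8766/(0.142−0.013) = 92.0663
P₀ = 7.1895/(1+0.142)^1 + 9.1810/(1+0.142)^2 + 11.7241/(1+0.142)^3 + 92.0663/(1+0.142)^3 = 83.0235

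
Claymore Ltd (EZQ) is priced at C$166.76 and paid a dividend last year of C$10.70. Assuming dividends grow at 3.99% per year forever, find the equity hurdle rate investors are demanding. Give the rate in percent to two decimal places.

10.66%

Rearranging the constant-growth DDM: r = D₁/P₀ + g.
D₁ = 10.70 × (1 + 0.0399) = 11.1269.
r = 11.1269 / 166.76 + 0.0399 = 0.06672 + 0.0399 = 0.10662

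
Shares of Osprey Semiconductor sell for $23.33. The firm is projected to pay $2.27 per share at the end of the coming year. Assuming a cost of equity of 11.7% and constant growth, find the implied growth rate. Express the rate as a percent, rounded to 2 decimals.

1.97%

From P₀ = D₁/(r − g), the implied growth is g = r − D₁/P₀.
g = 0.117 − 2.27/23.33 = 0.117 − 0.09730 = 0.01970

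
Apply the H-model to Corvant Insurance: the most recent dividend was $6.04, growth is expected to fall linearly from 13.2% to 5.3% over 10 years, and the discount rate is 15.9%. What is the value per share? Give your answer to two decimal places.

H-model: P₀ = D₀[(1+g_L) + H(g_S−g_L)]/(r−g_L), with H = 10/2 = 5.
P₀ = 6.04 × [(1+0.053) + 5×(0.132−0.053)] / (0.159−0.053)
   = 6.04 × 1.4480 / 0.106 = 82.5087

$82.51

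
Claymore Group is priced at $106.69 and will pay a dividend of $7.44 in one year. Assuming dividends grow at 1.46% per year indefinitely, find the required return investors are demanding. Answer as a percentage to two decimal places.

8.43%

Rearranging the constant-growth DDM: r = D₁/P₀ + g.
r = 7.4400 / 106.69 + 0.0146 = 0.06973 + 0.0146 = 0.08433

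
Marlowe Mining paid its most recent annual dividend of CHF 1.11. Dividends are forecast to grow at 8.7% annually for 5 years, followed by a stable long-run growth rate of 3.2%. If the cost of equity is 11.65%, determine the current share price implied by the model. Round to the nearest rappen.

CHF 16.98

Two-stage DDM. Project D₁…D_5 at 0.087, terminal growth 0.032, discount at r = 0.1165.
D_1 = 1.2066
D_2 = 1.3115
D_3 = 1.4256
D_4 = 1.5497
D_5 = 1.6845
Terminal value at t=5: TV = D_6/(r−g) = 1.7384/(0.1165−0.032) = 20.5728
P₀ = 1.2066/(1+0.1165)^1 + 1.3115/(1+0.1165)^2 + 1.4256/(1+0.1165)^3 + 1.5497/(1+0.1165)^4 + 1.6845/(1+0.1165)^5 + 20.5728/(1+0.1165)^5 = 16.9830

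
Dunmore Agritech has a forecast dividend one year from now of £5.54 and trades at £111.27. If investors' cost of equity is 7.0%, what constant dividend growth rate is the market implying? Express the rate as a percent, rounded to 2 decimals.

2.02%

From P₀ = D₁/(r − g), the implied growth is g = r − D₁/P₀.
g = 0.07 − 5.54/111.27 = 0.07 − 0.04979 = 0.02021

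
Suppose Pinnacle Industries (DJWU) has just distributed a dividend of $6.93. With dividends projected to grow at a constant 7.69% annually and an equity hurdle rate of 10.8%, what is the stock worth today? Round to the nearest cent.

$239.97

Gordon growth model: P₀ = D₁/(r − g). D₁ = 6.93 × (1 + 0.0769) = 7.4629.
P₀ = 7.4629 / (0.108 − 0.0769) = 7.4629 / 0.0311 = 239.9652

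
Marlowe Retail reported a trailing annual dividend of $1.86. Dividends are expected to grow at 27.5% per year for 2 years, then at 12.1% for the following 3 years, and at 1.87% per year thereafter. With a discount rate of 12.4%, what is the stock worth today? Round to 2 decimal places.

Three-stage DDM. Project D₁…D_5; terminal Gordon value at t=5 with g = 0.0187; discount at r = 0.124.
D_1 = 2.3715
D_2 = 3.0237
D_3 = 3.3895
D_4 = 3.7997
D_5 = 4.2594
TV_5 = 4.3391/(0.124−0.0187) = 41.2067
P₀ = Σ Dₜ/(1+r)ᵗ + TV_5/(1+r)^5 = 34.6136

$34.61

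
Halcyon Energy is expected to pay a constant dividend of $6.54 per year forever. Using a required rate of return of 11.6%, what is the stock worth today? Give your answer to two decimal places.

Zero-growth DDM (perpetuity): P₀ = D/r = 6.54 / 0.116 = 56.3793

$56.38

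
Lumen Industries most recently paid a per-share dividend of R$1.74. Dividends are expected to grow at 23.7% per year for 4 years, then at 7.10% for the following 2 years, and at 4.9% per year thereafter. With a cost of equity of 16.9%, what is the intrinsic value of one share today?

Three-stage DDM. Project D₁…D_6; terminal Gordon value at t=6 with g = 0.049; discount at r = 0.169.
D_1 = 2.1524
D_2 = 2.6625
D_3 = 3.2935
D_4 = 4.0741
D_5 = 4.3633
D_6 = 4.6731
TV_6 = 4.9021/(0.169−0.049) = 40.8509
P₀ = Σ Dₜ/(1+r)ᵗ + TV_6/(1+r)^6 = 27.8697

R$27.87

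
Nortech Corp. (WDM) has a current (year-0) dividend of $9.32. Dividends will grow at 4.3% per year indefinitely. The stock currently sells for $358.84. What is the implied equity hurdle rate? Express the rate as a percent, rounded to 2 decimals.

7.01%

Rearranging the constant-growth DDM: r = D₁/P₀ + g.
D₁ = 9.32 × (1 + 0.043) = 9.7208.
r = 9.7208 / 358.84 + 0.043 = 0.02709 + 0.043 = 0.07009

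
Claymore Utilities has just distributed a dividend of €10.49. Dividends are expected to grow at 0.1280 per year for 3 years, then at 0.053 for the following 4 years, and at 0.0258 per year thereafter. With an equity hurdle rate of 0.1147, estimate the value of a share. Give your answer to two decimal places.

Three-stage DDM. Project D₁…D_7; terminal Gordon value at t=7 with g = 0.0258; discount at r = 0.1147.
D_1 = 11.8327
D_2 = 13.3473
D_3 = 15.0558
D_4 = 15.8537
D_5 = 16.6940
D_6 = 17.5787
D_7 = 18.5104
TV_7 = 18.9880/(0.1147−0.0258) = 213.5882
P₀ = Σ Dₜ/(1+r)ᵗ + TV_7/(1+r)^7 = 169.8924

€169.89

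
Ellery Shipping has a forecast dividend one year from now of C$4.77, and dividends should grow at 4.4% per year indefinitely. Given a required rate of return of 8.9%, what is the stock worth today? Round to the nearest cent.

Gordon growth model: P₀ = D₁/(r − g), with D₁ = 4.77 given directly.
P₀ = 4.7700 / (0.089 − 0.044) = 4.7700 / 0.045 = 106.0000

C$106.00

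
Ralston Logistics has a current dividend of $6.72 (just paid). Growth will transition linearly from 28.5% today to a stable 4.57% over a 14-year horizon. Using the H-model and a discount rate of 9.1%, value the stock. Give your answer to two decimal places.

$403.62

H-model: P₀ = D₀[(1+g_L) + H(g_S−g_L)]/(r−g_L), with H = 14/2 = 7.
P₀ = 6.72 × [(1+0.0457) + 7×(0.285−0.0457)] / (0.091−0.0457)
   = 6.72 × 2.7208 / 0.0453 = 403.6154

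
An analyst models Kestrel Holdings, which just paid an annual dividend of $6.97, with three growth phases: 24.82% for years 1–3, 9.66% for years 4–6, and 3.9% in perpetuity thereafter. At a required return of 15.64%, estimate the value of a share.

$114.23

Three-stage DDM. Project D₁…D_6; terminal Gordon value at t=6 with g = 0.039; discount at r = 0.1564.
D_1 = 8.7000
D_2 = 10.8593
D_3 = 13.5546
D_4 = 14.8639
D_5 = 16.2998
D_6 = 17.8743
TV_6 = 18.5714/(0.1564−0.039) = 158.1894
P₀ = Σ Dₜ/(1+r)ᵗ + TV_6/(1+r)^6 = 114.2274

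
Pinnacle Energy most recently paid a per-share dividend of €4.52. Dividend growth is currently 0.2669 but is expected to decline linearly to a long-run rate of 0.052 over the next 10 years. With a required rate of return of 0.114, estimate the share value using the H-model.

H-model: P₀ = D₀[(1+g_L) + H(g_S−g_L)]/(r−g_L), with H = 10/2 = 5.
P₀ = 4.52 × [(1+0.052) + 5×(0.2669−0.052)] / (0.114−0.052)
   = 4.52 × 2.1265 / 0.062 = 155.0287

€155.03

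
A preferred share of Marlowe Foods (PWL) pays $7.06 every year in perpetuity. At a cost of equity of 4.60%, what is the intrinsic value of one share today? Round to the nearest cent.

Zero-growth DDM (perpetuity): P₀ = D/r = 7.06 / 0.046 = 153.4783

$153.48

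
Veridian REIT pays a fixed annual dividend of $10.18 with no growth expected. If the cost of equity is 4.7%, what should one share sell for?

Zero-growth DDM (perpetuity): P₀ = D/r = 10.18 / 0.047 = 216.5957

$216.60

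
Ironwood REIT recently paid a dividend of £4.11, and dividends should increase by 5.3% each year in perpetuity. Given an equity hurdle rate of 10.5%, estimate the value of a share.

£83.23

Gordon growth model: P₀ = D₁/(r − g). D₁ = 4.11 × (1 + 0.053) = 4.3278.
P₀ = 4.3278 / (0.105 − 0.053) = 4.3278 / 0.052 = 83.2275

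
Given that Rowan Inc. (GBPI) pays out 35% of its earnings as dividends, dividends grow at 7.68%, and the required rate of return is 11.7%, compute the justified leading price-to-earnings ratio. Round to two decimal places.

8.71

Justified leading P/E = b/(r−g) = 0.35/(0.117−0.0768) = 8.7065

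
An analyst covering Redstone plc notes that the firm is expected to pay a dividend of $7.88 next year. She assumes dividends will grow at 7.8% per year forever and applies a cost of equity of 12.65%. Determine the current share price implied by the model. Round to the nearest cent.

Gordon growth model: P₀ = D₁/(r − g), with D₁ = 7.88 given directly.
P₀ = 7.8800 / (0.1265 − 0.078) = 7.8800 / 0.0485 = 162.4742

$162.47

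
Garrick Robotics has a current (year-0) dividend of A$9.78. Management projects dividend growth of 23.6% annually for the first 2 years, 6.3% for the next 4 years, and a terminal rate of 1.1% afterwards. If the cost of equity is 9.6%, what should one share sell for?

A$200.50

Three-stage DDM. Project D₁…D_6; terminal Gordon value at t=6 with g = 0.011; discount at r = 0.096.
D_1 = 12.0881
D_2 = 14.9409
D_3 = 15.8821
D_4 = 16.8827
D_5 = 17.9463
D_6 = 19.0769
TV_6 = 19.2868/(0.096−0.011) = 226.9034
P₀ = Σ Dₜ/(1+r)ᵗ + TV_6/(1+r)^6 = 200.4974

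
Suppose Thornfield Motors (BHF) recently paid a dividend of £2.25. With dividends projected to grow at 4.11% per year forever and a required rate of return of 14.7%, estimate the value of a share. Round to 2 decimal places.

£22.12

Gordon growth model: P₀ = D₁/(r − g). D₁ = 2.25 × (1 + 0.0411) = 2.3425.
P₀ = 2.3425 / (0.147 − 0.0411) = 2.3425 / 0.1059 = 22.1197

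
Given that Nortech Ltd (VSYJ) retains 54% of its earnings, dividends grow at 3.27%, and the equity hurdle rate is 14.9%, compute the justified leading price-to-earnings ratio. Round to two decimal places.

3.96

Payout ratio b = 1 − 0.54 = 0.46.
Justified leading P/E = b/(r−g) = 0.46/(0.149−0.0327) = 3.9553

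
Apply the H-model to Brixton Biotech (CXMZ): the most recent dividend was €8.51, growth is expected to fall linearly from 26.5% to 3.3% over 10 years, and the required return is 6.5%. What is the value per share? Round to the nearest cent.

H-model: P₀ = D₀[(1+g_L) + H(g_S−g_L)]/(r−g_L), with H = 10/2 = 5.
P₀ = 8.51 × [(1+0.033) + 5×(0.265−0.033)] / (0.065−0.033)
   = 8.51 × 2.1930 / 0.032 = 583.2009

€583.20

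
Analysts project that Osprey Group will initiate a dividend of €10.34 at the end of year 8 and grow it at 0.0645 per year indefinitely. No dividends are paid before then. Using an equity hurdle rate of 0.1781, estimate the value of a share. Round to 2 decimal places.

€28.90

Deferred-dividend DDM. At t=7 the remaining stream is a growing perpetuity with first payment D_8 = 10.34.
V_7 = D_8/(r−g) = 10.34/(0.1781−0.0645) = 91.0211
P₀ = V_7/(1+r)^7 = 91.0211/(1+0.1781)^7 = 28.8980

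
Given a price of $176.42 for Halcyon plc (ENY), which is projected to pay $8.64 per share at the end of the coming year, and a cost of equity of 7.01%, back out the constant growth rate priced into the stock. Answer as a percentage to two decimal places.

From P₀ = D₁/(r − g), the implied growth is g = r − D₁/P₀.
g = 0.0701 − 8.64/176.42 = 0.0701 − 0.04897 = 0.02113

2.11%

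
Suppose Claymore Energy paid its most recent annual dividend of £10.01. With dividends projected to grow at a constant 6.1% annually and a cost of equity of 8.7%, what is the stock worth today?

Gordon growth model: P₀ = D₁/(r − g). D₁ = 10.01 × (1 + 0.061) = 10.6206.
P₀ = 10.6206 / (0.087 − 0.061) = 10.6206 / 0.026 = 408.4850

£408.49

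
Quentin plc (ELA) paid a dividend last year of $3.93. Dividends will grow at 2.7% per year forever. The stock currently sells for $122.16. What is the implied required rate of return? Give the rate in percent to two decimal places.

Rearranging the constant-growth DDM: r = D₁/P₀ + g.
D₁ = 3.93 × (1 + 0.027) = 4.0361.
r = 4.0361 / 122.16 + 0.027 = 0.03304 + 0.027 = 0.06004

6.00%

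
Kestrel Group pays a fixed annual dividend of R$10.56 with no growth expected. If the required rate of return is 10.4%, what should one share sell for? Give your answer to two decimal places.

Zero-growth DDM (perpetuity): P₀ = D/r = 10.56 / 0.104 = 101.5385

R$101.54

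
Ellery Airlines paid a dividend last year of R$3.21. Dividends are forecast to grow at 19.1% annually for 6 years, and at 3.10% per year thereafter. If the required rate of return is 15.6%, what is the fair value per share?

Two-stage DDM. Project D₁…D_6 at 0.191, terminal growth 0.031, discount at r = 0.156.
D_1 = 3.8231
D_2 = 4.5533
D_3 = 5.4230
D_4 = 6.4588
D_5 = 7.6924
D_6 = 9.1617
Terminal value at t=6: TV = D_7/(r−g) = 9.4457/(0.156−0.031) = 75.5656
P₀ = 3.8231/(1+0.156)^1 + 4.5533/(1+0.156)^2 + 5.4230/(1+0.156)^3 + 6.4588/(1+0.156)^4 + 7.6924/(1+0.156)^5 + 9.1617/(1+0.156)^6 + 75.5656/(1+0.156)^6 = 53.0720

R$53.07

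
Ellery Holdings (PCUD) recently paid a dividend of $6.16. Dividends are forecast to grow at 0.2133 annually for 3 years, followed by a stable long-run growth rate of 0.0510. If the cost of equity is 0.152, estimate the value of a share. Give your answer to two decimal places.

$95.40

Two-stage DDM. Project D₁…D_3 at 0.2133, terminal growth 0.051, discount at r = 0.152.
D_1 = 7.4739
D_2 = 9.0681
D_3 = 11.0023
Terminal value at t=3: TV = D_4/(r−g) = 11.5635/(0.152−0.051) = 114.4898
P₀ = 7.4739/(1+0.152)^1 + 9.0681/(1+0.152)^2 + 11.0023/(1+0.152)^3 + 114.4898/(1+0.152)^3 = 95.4049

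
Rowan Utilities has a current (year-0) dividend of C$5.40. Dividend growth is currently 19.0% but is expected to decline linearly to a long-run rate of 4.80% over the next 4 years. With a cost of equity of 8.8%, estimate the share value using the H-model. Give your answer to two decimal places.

H-model: P₀ = D₀[(1+g_L) + H(g_S−g_L)]/(r−g_L), with H = 4/2 = 2.
P₀ = 5.40 × [(1+0.048) + 2×(0.19−0.048)] / (0.088−0.048)
   = 5.40 × 1.3320 / 0.04 = 179.8200

C$179.82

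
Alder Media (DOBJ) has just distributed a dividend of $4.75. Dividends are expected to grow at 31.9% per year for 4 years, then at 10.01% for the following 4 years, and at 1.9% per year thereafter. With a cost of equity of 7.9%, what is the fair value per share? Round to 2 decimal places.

$271.38

Three-stage DDM. Project D₁…D_8; terminal Gordon value at t=8 with g = 0.019; discount at r = 0.079.
D_1 = 6.2652
D_2 = 8.2639
D_3 = 10.9000
D_4 = 14.3771
D_5 = 15.8163
D_6 = 17.3995
D_7 = 19.1412
D_8 = 21.0572
TV_8 = 21.4573/(0.079−0.019) = 357.6221
P₀ = Σ Dₜ/(1+r)ᵗ + TV_8/(1+r)^8 = 271.3802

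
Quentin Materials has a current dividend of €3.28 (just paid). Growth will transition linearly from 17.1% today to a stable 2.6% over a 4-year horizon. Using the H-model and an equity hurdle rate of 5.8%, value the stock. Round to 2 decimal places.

€134.89

H-model: P₀ = D₀[(1+g_L) + H(g_S−g_L)]/(r−g_L), with H = 4/2 = 2.
P₀ = 3.28 × [(1+0.026) + 2×(0.171−0.026)] / (0.058−0.026)
   = 3.28 × 1.3160 / 0.032 = 134.8900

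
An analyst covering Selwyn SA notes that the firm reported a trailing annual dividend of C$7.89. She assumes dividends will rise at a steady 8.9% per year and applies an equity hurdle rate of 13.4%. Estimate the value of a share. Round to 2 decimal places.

Gordon growth model: P₀ = D₁/(r − g). D₁ = 7.89 × (1 + 0.089) = 8.5922.
P₀ = 8.5922 / (0.134 − 0.089) = 8.5922 / 0.045 = 190.9380

C$190.94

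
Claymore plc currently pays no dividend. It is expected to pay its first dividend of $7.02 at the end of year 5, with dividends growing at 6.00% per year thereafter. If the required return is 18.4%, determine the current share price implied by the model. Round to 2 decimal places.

$28.81

Deferred-dividend DDM. At t=4 the remaining stream is a growing perpetuity with first payment D_5 = 7.02.
V_4 = D_5/(r−g) = 7.02/(0.184−0.06) = 56.6129
P₀ = V_4/(1+r)^4 = 56.6129/(1+0.184)^4 = 28.8077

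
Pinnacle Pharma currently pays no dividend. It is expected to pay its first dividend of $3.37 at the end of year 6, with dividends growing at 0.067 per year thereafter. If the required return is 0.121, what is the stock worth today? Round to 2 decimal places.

Deferred-dividend DDM. At t=5 the remaining stream is a growing perpetuity with first payment D_6 = 3.37.
V_5 = D_6/(r−g) = 3.37/(0.121−0.067) = 62.4074
P₀ = V_5/(1+r)^5 = 62.4074/(1+0.121)^5 = 35.2540

$35.25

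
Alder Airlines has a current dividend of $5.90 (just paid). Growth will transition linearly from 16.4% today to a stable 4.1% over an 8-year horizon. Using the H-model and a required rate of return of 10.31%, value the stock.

$145.65

H-model: P₀ = D₀[(1+g_L) + H(g_S−g_L)]/(r−g_L), with H = 8/2 = 4.
P₀ = 5.90 × [(1+0.041) + 4×(0.164−0.041)] / (0.1031−0.041)
   = 5.90 × 1.5330 / 0.0621 = 145.6473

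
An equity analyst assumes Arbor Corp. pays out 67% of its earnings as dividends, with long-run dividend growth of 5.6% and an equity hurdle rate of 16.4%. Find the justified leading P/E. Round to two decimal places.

Justified leading P/E = b/(r−g) = 0.67/(0.164−0.056) = 6.2037

6.20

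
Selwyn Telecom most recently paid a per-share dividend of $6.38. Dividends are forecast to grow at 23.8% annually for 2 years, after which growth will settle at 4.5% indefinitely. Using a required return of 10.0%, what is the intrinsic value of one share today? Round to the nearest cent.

$168.80

Two-stage DDM. Project D₁…D_2 at 0.238, terminal growth 0.045, discount at r = 0.1.
D_1 = 7.8984
D_2 = 9.7783
Terminal value at t=2: TV = D_3/(r−g) = 10.2183/(0.1−0.045) = 185.7871
P₀ = 7.8984/(1+0.1)^1 + 9.7783/(1+0.1)^2 + 185.7871/(1+0.1)^2 = 168.8047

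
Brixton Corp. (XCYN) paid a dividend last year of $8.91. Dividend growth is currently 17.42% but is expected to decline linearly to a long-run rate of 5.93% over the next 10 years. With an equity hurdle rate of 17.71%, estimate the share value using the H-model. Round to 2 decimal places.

$123.58

H-model: P₀ = D₀[(1+g_L) + H(g_S−g_L)]/(r−g_L), with H = 10/2 = 5.
P₀ = 8.91 × [(1+0.0593) + 5×(0.1742−0.0593)] / (0.1771−0.0593)
   = 8.91 × 1.6338 / 0.1178 = 123.5752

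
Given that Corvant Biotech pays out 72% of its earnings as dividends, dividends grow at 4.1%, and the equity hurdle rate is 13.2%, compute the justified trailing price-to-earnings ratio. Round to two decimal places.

8.24

Justified trailing P/E = b(1+g)/(r−g) = 0.72×(1+0.041)/(0.132−0.041) = 8.2365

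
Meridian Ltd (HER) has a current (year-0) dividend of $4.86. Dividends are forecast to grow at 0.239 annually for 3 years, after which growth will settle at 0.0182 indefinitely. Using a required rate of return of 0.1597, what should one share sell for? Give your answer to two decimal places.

Two-stage DDM. Project D₁…D_3 at 0.239, terminal growth 0.0182, discount at r = 0.1597.
D_1 = 6.0215
D_2 = 7.4607
D_3 = 9.2438
Terminal value at t=3: TV = D_4/(r−g) = 9.4120/(0.1597−0.0182) = 66.5161
P₀ = 6.0215/(1+0.1597)^1 + 7.4607/(1+0.1597)^2 + 9.2438/(1+0.1597)^3 + 66.5161/(1+0.1597)^3 = 59.3135

$59.31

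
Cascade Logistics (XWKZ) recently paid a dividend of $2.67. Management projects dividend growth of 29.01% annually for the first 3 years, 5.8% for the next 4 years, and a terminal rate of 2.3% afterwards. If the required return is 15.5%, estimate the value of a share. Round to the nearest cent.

$42.35

Three-stage DDM. Project D₁…D_7; terminal Gordon value at t=7 with g = 0.023; discount at r = 0.155.
D_1 = 3.4446
D_2 = 4.4438
D_3 = 5.7330
D_4 = 6.0655
D_5 = 6.4173
D_6 = 6.7895
D_7 = 7.1833
TV_7 = 7.3485/(0.155−0.023) = 55.6706
P₀ = Σ Dₜ/(1+r)ᵗ + TV_7/(1+r)^7 = 42.3468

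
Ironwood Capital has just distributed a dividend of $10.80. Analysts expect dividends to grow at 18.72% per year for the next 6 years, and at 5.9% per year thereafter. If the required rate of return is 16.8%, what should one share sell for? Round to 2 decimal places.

Two-stage DDM. Project D₁…D_6 at 0.1872, terminal growth 0.059, discount at r = 0.168.
D_1 = 12.8218
D_2 = 15.2220
D_3 = 18.0716
D_4 = 21.4545
D_5 = 25.4708
D_6 = 30.2390
Terminal value at t=6: TV = D_7/(r−g) = 32.0231/(0.168−0.059) = 293.7897
P₀ = 12.8218/(1+0.168)^1 + 15.2220/(1+0.168)^2 + 18.0716/(1+0.168)^3 + 21.4545/(1+0.168)^4 + 25.4708/(1+0.168)^5 + 30.2390/(1+0.168)^6 + 293.7897/(1+0.168)^6 = 184.3443

$184.34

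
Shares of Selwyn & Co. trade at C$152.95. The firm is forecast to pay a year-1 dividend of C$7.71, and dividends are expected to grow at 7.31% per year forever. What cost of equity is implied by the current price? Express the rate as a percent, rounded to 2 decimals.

12.35%

Rearranging the constant-growth DDM: r = D₁/P₀ + g.
r = 7.7100 / 152.95 + 0.0731 = 0.05041 + 0.0731 = 0.12351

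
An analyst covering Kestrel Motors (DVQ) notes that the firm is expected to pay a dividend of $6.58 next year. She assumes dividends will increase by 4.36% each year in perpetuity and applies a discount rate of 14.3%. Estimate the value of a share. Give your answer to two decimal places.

$66.20

Gordon growth model: P₀ = D₁/(r − g), with D₁ = 6.58 given directly.
P₀ = 6.5800 / (0.143 − 0.0436) = 6.5800 / 0.0994 = 66.1972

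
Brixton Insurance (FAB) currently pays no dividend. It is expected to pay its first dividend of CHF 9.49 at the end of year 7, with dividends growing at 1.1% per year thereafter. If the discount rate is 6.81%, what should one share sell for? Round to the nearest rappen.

CHF 111.93

Deferred-dividend DDM. At t=6 the remaining stream is a growing perpetuity with first payment D_7 = 9.49.
V_6 = D_7/(r−g) = 9.49/(0.0681−0.011) = 166.1996
P₀ = V_6/(1+r)^6 = 166.1996/(1+0.0681)^6 = 111.9331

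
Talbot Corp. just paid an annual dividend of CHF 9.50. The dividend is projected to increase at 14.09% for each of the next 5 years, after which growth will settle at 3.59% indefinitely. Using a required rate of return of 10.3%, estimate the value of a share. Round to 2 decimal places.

CHF 226.28

Two-stage DDM. Project D₁…D_5 at 0.1409, terminal growth 0.0359, discount at r = 0.103.
D_1 = 10.8385
D_2 = 12.3657
D_3 = 14.1080
D_4 = 16.0959
D_5 = 18.3638
Terminal value at t=5: TV = D_6/(r−g) = 19.0230/(0.103−0.0359) = 283.5025
P₀ = 10.8385/(1+0.103)^1 + 12.3657/(1+0.103)^2 + 14.1080/(1+0.103)^3 + 16.0959/(1+0.103)^4 + 18.3638/(1+0.103)^5 + 283.5025/(1+0.103)^5 = 226.2784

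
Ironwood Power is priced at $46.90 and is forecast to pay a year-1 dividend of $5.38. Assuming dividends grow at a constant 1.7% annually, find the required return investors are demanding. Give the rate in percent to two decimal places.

13.17%

Rearranging the constant-growth DDM: r = D₁/P₀ + g.
r = 5.3800 / 46.90 + 0.017 = 0.11471 + 0.017 = 0.13171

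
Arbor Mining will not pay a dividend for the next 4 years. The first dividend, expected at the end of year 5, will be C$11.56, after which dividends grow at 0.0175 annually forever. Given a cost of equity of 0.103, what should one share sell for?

Deferred-dividend DDM. At t=4 the remaining stream is a growing perpetuity with first payment D_5 = 11.56.
V_4 = D_5/(r−g) = 11.56/(0.103−0.0175) = 135.2047
P₀ = V_4/(1+r)^4 = 135.2047/(1+0.103)^4 = 91.3460

C$91.35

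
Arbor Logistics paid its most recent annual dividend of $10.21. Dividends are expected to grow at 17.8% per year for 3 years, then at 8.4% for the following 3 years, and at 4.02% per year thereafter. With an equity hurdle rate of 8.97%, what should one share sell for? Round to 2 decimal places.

$340.98

Three-stage DDM. Project D₁…D_6; terminal Gordon value at t=6 with g = 0.0402; discount at r = 0.0897.
D_1 = 12.0274
D_2 = 14.1683
D_3 = 16.6902
D_4 = 18.0922
D_5 = 19.6119
D_6 = 21.2593
TV_6 = 22.1139/(0.0897−0.0402) = 446.7465
P₀ = Σ Dₜ/(1+r)ᵗ + TV_6/(1+r)^6 = 340.9804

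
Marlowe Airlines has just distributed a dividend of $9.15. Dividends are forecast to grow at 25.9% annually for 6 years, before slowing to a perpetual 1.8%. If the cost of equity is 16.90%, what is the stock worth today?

Two-stage DDM. Project D₁…D_6 at 0.259, terminal growth 0.018, discount at r = 0.169.
D_1 = 11.5198
D_2 = 14.5035
D_3 = 18.2599
D_4 = 22.9892
D_5 = 28.9434
D_6 = 36.4398
Terminal value at t=6: TV = D_7/(r−g) = 37.0957/(0.169−0.018) = 245.6667
P₀ = 11.5198/(1+0.169)^1 + 14.5035/(1+0.169)^2 + 18.2599/(1+0.169)^3 + 22.9892/(1+0.169)^4 + 28.9434/(1+0.169)^5 + 36.4398/(1+0.169)^6 + 245.6667/(1+0.169)^6 = 168.0077

$168.01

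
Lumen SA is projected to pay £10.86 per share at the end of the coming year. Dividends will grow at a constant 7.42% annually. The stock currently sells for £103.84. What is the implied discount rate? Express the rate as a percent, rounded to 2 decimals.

17.88%

Rearranging the constant-growth DDM: r = D₁/P₀ + g.
r = 10.8600 / 103.84 + 0.0742 = 0.10458 + 0.0742 = 0.17878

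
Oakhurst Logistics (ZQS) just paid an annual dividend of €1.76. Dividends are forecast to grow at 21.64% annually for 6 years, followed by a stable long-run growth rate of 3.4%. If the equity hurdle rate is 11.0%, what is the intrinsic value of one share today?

Two-stage DDM. Project D₁…D_6 at 0.2164, terminal growth 0.034, discount at r = 0.11.
D_1 = 2.1409
D_2 = 2.6041
D_3 = 3.1677
D_4 = 3.8532
D_5 = 4.6870
D_6 = 5.7013
Terminal value at t=6: TV = D_7/(r−g) = 5.8951/(0.11−0.034) = 77.5672
P₀ = 2.1409/(1+0.11)^1 + 2.6041/(1+0.11)^2 + 3.1677/(1+0.11)^3 + 3.8532/(1+0.11)^4 + 4.6870/(1+0.11)^5 + 5.7013/(1+0.11)^6 + 77.5672/(1+0.11)^6 = 56.1969

€56.20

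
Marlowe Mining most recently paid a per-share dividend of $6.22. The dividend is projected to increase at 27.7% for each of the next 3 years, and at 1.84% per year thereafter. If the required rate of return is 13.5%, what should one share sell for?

$101.10

Two-stage DDM. Project D₁…D_3 at 0.277, terminal growth 0.0184, discount at r = 0.135.
D_1 = 7.9429
D_2 = 10.1431
D_3 = 12.9528
Terminal value at t=3: TV = D_4/(r−g) = 13.1911/(0.135−0.0184) = 113.1313
P₀ = 7.9429/(1+0.135)^1 + 10.1431/(1+0.135)^2 + 12.9528/(1+0.135)^3 + 113.1313/(1+0.135)^3 = 101.1048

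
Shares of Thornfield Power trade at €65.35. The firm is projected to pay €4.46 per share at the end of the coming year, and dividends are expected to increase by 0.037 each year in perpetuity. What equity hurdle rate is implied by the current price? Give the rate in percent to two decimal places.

Rearranging the constant-growth DDM: r = D₁/P₀ + g.
r = 4.4600 / 65.35 + 0.037 = 0.06825 + 0.037 = 0.10525

10.52%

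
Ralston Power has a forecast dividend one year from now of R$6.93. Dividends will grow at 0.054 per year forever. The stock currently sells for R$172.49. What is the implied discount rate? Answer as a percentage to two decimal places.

Rearranging the constant-growth DDM: r = D₁/P₀ + g.
r = 6.9300 / 172.49 + 0.054 = 0.04018 + 0.054 = 0.09418

9.42%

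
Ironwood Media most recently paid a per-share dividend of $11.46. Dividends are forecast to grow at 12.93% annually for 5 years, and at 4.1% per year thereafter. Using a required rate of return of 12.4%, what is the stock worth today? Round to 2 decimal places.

Two-stage DDM. Project D₁…D_5 at 0.1293, terminal growth 0.041, discount at r = 0.124.
D_1 = 12.9418
D_2 = 14.6151
D_3 = 16.5049
D_4 = 18.6390
D_5 = 21.0490
Terminal value at t=5: TV = D_6/(r−g) = 21.9120/(0.124−0.041) = 264.0000
P₀ = 12.9418/(1+0.124)^1 + 14.6151/(1+0.124)^2 + 16.5049/(1+0.124)^3 + 18.6390/(1+0.124)^4 + 21.0490/(1+0.124)^5 + 264.0000/(1+0.124)^5 = 205.2698

$205.27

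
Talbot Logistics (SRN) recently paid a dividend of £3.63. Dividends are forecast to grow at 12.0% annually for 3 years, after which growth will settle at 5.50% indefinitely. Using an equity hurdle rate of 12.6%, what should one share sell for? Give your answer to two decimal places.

Two-stage DDM. Project D₁…D_3 at 0.12, terminal growth 0.055, discount at r = 0.126.
D_1 = 4.0656
D_2 = 4.5535
D_3 = 5.0999
Terminal value at t=3: TV = D_4/(r−g) = 5.3804/(0.126−0.055) = 75.7800
P₀ = 4.0656/(1+0.126)^1 + 4.5535/(1+0.126)^2 + 5.0999/(1+0.126)^3 + 75.7800/(1+0.126)^3 = 63.8554

£63.86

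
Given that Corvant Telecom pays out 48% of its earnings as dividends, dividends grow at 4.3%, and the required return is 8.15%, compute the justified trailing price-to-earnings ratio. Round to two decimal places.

13.00

Justified trailing P/E = b(1+g)/(r−g) = 0.48×(1+0.043)/(0.0815−0.043) = 13.0036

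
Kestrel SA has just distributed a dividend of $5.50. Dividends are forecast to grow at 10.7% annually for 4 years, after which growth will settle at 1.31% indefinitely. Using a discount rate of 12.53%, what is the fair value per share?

$67.63

Two-stage DDM. Project D₁…D_4 at 0.107, terminal growth 0.0131, discount at r = 0.1253.
D_1 = 6.0885
D_2 = 6.7400
D_3 = 7.4611
D_4 = 8.2595
Terminal value at t=4: TV = D_5/(r−g) = 8.3677/(0.1253−0.0131) = 74.5783
P₀ = 6.0885/(1+0.1253)^1 + 6.7400/(1+0.1253)^2 + 7.4611/(1+0.1253)^3 + 8.2595/(1+0.1253)^4 + 74.5783/(1+0.1253)^4 = 67.6293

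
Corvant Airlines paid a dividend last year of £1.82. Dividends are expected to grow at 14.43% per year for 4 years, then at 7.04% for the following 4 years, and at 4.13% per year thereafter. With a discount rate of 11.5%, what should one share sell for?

Three-stage DDM. Project D₁…D_8; terminal Gordon value at t=8 with g = 0.0413; discount at r = 0.115.
D_1 = 2.0826
D_2 = 2.3831
D_3 = 2.7270
D_4 = 3.1205
D_5 = 3.3402
D_6 = 3.5754
D_7 = 3.8271
D_8 = 4.0965
TV_8 = 4.2657/(0.115−0.0413) = 57.8794
P₀ = Σ Dₜ/(1+r)ᵗ + TV_8/(1+r)^8 = 39.2994

£39.30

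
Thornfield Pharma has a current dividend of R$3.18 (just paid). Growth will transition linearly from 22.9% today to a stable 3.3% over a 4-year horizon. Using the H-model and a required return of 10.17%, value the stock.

R$65.96

H-model: P₀ = D₀[(1+g_L) + H(g_S−g_L)]/(r−g_L), with H = 4/2 = 2.
P₀ = 3.18 × [(1+0.033) + 2×(0.229−0.033)] / (0.1017−0.033)
   = 3.18 × 1.4250 / 0.0687 = 65.9607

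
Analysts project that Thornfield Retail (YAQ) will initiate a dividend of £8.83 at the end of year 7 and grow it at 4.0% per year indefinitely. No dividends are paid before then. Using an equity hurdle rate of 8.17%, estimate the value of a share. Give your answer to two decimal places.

Deferred-dividend DDM. At t=6 the remaining stream is a growing perpetuity with first payment D_7 = 8.83.
V_6 = D_7/(r−g) = 8.83/(0.0817−0.04) = 211.7506
P₀ = V_6/(1+r)^6 = 211.7506/(1+0.0817)^6 = 132.1855

£132.19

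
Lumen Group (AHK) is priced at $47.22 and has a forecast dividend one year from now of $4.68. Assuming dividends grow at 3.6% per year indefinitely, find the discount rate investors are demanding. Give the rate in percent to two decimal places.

Rearranging the constant-growth DDM: r = D₁/P₀ + g.
r = 4.6800 / 47.22 + 0.036 = 0.09911 + 0.036 = 0.13511

13.51%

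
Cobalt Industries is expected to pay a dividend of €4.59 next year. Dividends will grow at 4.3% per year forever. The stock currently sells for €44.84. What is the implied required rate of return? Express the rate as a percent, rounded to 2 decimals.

Rearranging the constant-growth DDM: r = D₁/P₀ + g.
r = 4.5900 / 44.84 + 0.043 = 0.10236 + 0.043 = 0.14536

14.54%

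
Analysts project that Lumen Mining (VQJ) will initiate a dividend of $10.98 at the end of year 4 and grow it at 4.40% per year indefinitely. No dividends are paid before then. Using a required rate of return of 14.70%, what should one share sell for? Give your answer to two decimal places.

Deferred-dividend DDM. At t=3 the remaining stream is a growing perpetuity with first payment D_4 = 10.98.
V_3 = D_4/(r−g) = 10.98/(0.147−0.044) = 106.6019
P₀ = V_3/(1+r)^3 = 106.6019/(1+0.147)^3 = 70.6439

$70.64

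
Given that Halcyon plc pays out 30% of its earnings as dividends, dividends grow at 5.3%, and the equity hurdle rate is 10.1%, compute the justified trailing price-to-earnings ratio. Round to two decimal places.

Justified trailing P/E = b(1+g)/(r−g) = 0.30×(1+0.053)/(0.101−0.053) = 6.5812

6.58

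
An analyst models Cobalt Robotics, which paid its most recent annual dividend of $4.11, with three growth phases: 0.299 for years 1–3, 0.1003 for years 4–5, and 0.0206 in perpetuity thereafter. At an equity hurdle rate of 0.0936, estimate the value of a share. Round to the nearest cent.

Three-stage DDM. Project D₁…D_5; terminal Gordon value at t=5 with g = 0.0206; discount at r = 0.0936.
D_1 = 5.3389
D_2 = 6.9352
D_3 = 9.0088
D_4 = 9.9124
D_5 = 10.9067
TV_5 = 11.1313/(0.0936−0.0206) = 152.4840
P₀ = Σ Dₜ/(1+r)ᵗ + TV_5/(1+r)^5 = 128.9553

$128.96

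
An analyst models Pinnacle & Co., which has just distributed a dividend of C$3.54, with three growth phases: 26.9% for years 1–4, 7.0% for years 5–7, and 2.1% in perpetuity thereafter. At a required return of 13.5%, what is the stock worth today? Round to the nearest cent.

C$75.14

Three-stage DDM. Project D₁…D_7; terminal Gordon value at t=7 with g = 0.021; discount at r = 0.135.
D_1 = 4.4923
D_2 = 5.7007
D_3 = 7.2342
D_4 = 9.1801
D_5 = 9.8228
D_6 = 10.5104
D_7 = 11.2461
TV_7 = 11.4822/(0.135−0.021) = 100.7215
P₀ = Σ Dₜ/(1+r)ᵗ + TV_7/(1+r)^7 = 75.1386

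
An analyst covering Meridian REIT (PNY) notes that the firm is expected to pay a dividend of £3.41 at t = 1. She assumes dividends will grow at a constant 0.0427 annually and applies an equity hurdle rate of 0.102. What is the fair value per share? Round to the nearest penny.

Gordon growth model: P₀ = D₁/(r − g), with D₁ = 3.41 given directly.
P₀ = 3.4100 / (0.102 − 0.0427) = 3.4100 / 0.0593 = 57.5042

£57.50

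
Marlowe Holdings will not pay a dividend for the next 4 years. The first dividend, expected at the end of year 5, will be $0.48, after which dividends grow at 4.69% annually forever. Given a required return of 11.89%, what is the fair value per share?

Deferred-dividend DDM. At t=4 the remaining stream is a growing perpetuity with first payment D_5 = 0.48.
V_4 = D_5/(r−g) = 0.48/(0.1189−0.0469) = 6.6667
P₀ = V_4/(1+r)^4 = 6.6667/(1+0.1189)^4 = 4.2535

$4.25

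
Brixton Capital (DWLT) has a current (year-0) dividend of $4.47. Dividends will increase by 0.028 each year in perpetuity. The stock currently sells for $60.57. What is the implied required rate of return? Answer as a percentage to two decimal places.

Rearranging the constant-growth DDM: r = D₁/P₀ + g.
D₁ = 4.47 × (1 + 0.028) = 4.5952.
r = 4.5952 / 60.57 + 0.028 = 0.07587 + 0.028 = 0.10387

10.39%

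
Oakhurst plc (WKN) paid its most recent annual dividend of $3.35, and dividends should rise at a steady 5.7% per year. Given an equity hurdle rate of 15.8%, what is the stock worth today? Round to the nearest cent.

Gordon growth model: P₀ = D₁/(r − g). D₁ = 3.35 × (1 + 0.057) = 3.5410.
P₀ = 3.5410 / (0.158 − 0.057) = 3.5410 / 0.101 = 35.0589

$35.06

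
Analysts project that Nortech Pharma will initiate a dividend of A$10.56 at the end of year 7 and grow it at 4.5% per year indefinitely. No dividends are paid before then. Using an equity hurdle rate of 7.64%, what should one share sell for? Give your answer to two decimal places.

Deferred-dividend DDM. At t=6 the remaining stream is a growing perpetuity with first payment D_7 = 10.56.
V_6 = D_7/(r−g) = 10.56/(0.0764−0.045) = 336.3057
P₀ = V_6/(1+r)^6 = 336.3057/(1+0.0764)^6 = 216.2181

A$216.22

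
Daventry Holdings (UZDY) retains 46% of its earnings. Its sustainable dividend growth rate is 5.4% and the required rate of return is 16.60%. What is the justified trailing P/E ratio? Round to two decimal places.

Payout ratio b = 1 − 0.46 = 0.54.
Justified trailing P/E = b(1+g)/(r−g) = 0.54×(1+0.054)/(0.166−0.054) = 5.0818

5.08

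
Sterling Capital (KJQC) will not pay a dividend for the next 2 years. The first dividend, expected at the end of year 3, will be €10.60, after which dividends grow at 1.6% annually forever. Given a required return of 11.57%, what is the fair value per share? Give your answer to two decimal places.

Deferred-dividend DDM. At t=2 the remaining stream is a growing perpetuity with first payment D_3 = 10.60.
V_2 = D_3/(r−g) = 10.60/(0.1157−0.016) = 106.3190
P₀ = V_2/(1+r)^2 = 106.3190/(1+0.1157)^2 = 85.4114

€85.41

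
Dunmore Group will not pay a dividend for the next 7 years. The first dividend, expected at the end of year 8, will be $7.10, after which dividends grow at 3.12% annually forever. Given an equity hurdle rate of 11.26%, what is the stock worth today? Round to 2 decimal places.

Deferred-dividend DDM. At t=7 the remaining stream is a growing perpetuity with first payment D_8 = 7.10.
V_7 = D_8/(r−g) = 7.10/(0.1126−0.0312) = 87.2236
P₀ = V_7/(1+r)^7 = 87.2236/(1+0.1126)^7 = 41.3295

$41.33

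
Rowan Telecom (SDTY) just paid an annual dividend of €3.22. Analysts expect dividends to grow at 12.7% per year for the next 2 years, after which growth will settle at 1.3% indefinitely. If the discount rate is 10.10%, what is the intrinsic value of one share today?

Two-stage DDM. Project D₁…D_2 at 0.127, terminal growth 0.013, discount at r = 0.101.
D_1 = 3.6289
D_2 = 4.0898
Terminal value at t=2: TV = D_3/(r−g) = 4.1430/(0.101−0.013) = 47.0794
P₀ = 3.6289/(1+0.101)^1 + 4.0898/(1+0.101)^2 + 47.0794/(1+0.101)^2 = 45.5078

€45.51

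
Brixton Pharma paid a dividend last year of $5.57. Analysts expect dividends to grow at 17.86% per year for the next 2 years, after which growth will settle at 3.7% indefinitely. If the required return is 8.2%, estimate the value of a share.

$164.98

Two-stage DDM. Project D₁…D_2 at 0.1786, terminal growth 0.037, discount at r = 0.082.
D_1 = 6.5648
D_2 = 7.7373
Terminal value at t=2: TV = D_3/(r−g) = 8.0236/(0.082−0.037) = 178.3012
P₀ = 6.5648/(1+0.082)^1 + 7.7373/(1+0.082)^2 + 178.3012/(1+0.082)^2 = 164.9762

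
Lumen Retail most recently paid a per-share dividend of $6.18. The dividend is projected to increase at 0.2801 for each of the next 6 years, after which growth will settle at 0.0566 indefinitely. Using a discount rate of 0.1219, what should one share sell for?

$281.00

Two-stage DDM. Project D₁…D_6 at 0.2801, terminal growth 0.0566, discount at r = 0.1219.
D_1 = 7.9110
D_2 = 10.1269
D_3 = 12.9634
D_4 = 16.5945
D_5 = 21.2426
D_6 = 27.1927
Terminal value at t=6: TV = D_7/(r−g) = 28.7318/(0.1219−0.0566) = 439.9966
P₀ = 7.9110/(1+0.1219)^1 + 10.1269/(1+0.1219)^2 + 12.9634/(1+0.1219)^3 + 16.5945/(1+0.1219)^4 + 21.2426/(1+0.1219)^5 + 27.1927/(1+0.1219)^6 + 439.9966/(1+0.1219)^6 = 281.0019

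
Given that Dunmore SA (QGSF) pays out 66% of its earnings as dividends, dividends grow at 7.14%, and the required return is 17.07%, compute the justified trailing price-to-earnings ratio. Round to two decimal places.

Justified trailing P/E = b(1+g)/(r−g) = 0.66×(1+0.0714)/(0.1707−0.0714) = 7.1211

7.12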